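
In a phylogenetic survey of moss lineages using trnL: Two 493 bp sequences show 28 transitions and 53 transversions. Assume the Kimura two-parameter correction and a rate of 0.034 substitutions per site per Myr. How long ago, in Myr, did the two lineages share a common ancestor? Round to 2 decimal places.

2.73

P = 28/493 ≈ 0.056795 and Q = 53/493 ≈ 0.107505.
Under the Kimura two-parameter model, d = −½ ln(1 − 2P − Q) − ¼ ln(1 − 2Q).
1 − 2P − Q = 0.778905, giving −½ ln(0.778905) = 0.124933.
1 − 2Q = 0.78499, giving −¼ ln(0.78499) = 0.060521.
d = 0.124933 + 0.060521 = 0.185454.
Under a molecular clock d = 2μt, so t = d/(2μ) = 0.185454 / (2 × 0.034) = 2.73 Myr.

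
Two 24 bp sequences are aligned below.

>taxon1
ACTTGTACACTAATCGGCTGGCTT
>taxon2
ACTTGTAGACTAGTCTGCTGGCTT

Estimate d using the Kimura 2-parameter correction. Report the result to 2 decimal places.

Of 24 sites, 1 differences are transitions and 2 are transversions, so P = 1/24 ≈ 0.041667 and Q = 2/24 ≈ 0.083333.
Under the Kimura two-parameter model, d = −½ ln(1 − 2P − Q) − ¼ ln(1 − 2Q).
1 − 2P − Q = 0.833333, giving −½ ln(0.833333) = 0.091161.
1 − 2Q = 0.833334, giving −¼ ln(0.833334) = 0.045580.
d = 0.091161 + 0.045580 = 0.136741.

0.14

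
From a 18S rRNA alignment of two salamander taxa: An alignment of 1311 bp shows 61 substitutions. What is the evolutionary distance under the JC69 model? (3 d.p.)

p = 61/1311 ≈ 0.046529.
d = −(3/4) ln(1 − 4p/3) = −0.75 ln(1 − 0.062039) = −0.75 ln(0.937961)
  = −0.75 × (-0.064047) = 0.048035 substitutions/site.

0.048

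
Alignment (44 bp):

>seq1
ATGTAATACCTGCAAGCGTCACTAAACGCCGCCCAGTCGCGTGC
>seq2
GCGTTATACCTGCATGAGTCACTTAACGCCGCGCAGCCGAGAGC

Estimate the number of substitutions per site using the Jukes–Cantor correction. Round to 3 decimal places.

The sequences differ at 10 of 44 sites (1, 2, 5, 15, 17, 24, 33, 37, 40, 42), so p = 10/44 ≈ 0.227273.
d = −(3/4) ln(1 − 4p/3) = −0.75 ln(1 − 0.303031) = −0.75 ln(0.696969)
  = −0.75 × (-0.361014) = 0.270761 substitutions/site.

0.271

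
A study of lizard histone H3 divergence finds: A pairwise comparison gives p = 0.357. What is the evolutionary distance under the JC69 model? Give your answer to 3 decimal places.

0.485

d = −(3/4) ln(1 − 4p/3) = −0.75 ln(1 − 0.476) = −0.75 ln(0.524)
  = −0.75 × (-0.646264) = 0.484698 substitutions/site.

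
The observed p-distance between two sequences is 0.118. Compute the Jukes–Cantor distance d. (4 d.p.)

d = −(3/4) ln(1 − 4p/3) = −0.75 ln(1 − 0.157333) = −0.75 ln(0.842667)
  = −0.75 × (-0.171183) = 0.128387 substitutions/site.

0.1284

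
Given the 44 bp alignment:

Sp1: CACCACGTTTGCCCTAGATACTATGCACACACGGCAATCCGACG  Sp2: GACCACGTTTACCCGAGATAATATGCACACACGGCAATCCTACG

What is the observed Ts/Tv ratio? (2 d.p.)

0.25

Transitions are A↔G and C↔T; transversions are all other mismatches.
Transitions: 1. Transversions: 4.
R = 1/4 = 0.25.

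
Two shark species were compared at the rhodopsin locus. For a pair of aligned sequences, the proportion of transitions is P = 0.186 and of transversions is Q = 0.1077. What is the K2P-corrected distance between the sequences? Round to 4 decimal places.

Under the Kimura two-parameter model, d = −½ ln(1 − 2P − Q) − ¼ ln(1 − 2Q).
1 − 2P − Q = 0.5203, giving −½ ln(0.5203) = 0.326675.
1 − 2Q = 0.7846, giving −¼ ln(0.7846) = 0.060645.
d = 0.326675 + 0.060645 = 0.387320.

0.3873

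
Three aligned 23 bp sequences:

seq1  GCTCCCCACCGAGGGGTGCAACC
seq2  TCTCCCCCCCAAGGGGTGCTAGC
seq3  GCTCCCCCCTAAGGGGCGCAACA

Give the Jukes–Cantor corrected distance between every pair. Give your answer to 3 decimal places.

d(seq1,seq2) = 0.257, d(seq1,seq3) = 0.257, d(seq2,seq3) = 0.321

seq1–seq2: 5/23 sites differ → p ≈ 0.217391, d = −0.75 ln(1 − 0.289855) = 0.256715 ≈ 0.257.
seq1–seq3: 5/23 sites differ → p ≈ 0.217391, d = −0.75 ln(1 − 0.289855) = 0.256715 ≈ 0.257.
seq2–seq3: 6/23 sites differ → p ≈ 0.26087, d = −0.75 ln(1 − 0.347827) = 0.320584 ≈ 0.321.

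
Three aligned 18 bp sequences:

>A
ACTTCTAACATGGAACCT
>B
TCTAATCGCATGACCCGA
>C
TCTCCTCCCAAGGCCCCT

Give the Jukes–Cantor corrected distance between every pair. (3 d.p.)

d(A,B) = 1.012, d(A,C) = 0.548, d(B,C) = 0.548

A–B: 10/18 sites differ → p ≈ 0.555556, d = −0.75 ln(1 − 0.740741) = 1.012446 ≈ 1.012.
A–C: 7/18 sites differ → p ≈ 0.388889, d = −0.75 ln(1 − 0.518519) = 0.548166 ≈ 0.548.
B–C: 7/18 sites differ → p ≈ 0.388889, d = −0.75 ln(1 − 0.518519) = 0.548166 ≈ 0.548.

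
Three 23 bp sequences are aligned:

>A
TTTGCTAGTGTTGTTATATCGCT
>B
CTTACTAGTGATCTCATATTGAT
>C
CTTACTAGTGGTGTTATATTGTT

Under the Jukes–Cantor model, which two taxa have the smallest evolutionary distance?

A–B: 7/23 differ, p = 0.304, d = 0.390.
A–C: 5/23 differ, p = 0.217, d = 0.257.
B–C: 4/23 differ, p = 0.174, d = 0.198.
The smallest distance is between B and C.

B and C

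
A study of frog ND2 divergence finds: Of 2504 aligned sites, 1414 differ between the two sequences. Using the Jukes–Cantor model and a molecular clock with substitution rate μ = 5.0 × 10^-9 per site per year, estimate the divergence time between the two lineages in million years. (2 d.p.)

p = 1414/2504 ≈ 0.564696.
d = −(3/4) ln(1 − 4p/3) = −0.75 ln(1 − 0.752928) = −0.75 ln(0.247072)
  = −0.75 × (-1.398075) = 1.048556 substitutions/site.
Under a molecular clock d = 2μt, so t = d/(2μ) = 1.048556 / (2 × 5.0 × 10^-9) = 104.86 million years.

104.86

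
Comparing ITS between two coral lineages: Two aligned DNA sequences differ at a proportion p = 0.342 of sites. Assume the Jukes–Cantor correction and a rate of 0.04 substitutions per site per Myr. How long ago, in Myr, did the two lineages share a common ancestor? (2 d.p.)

5.71

d = −(3/4) ln(1 − 4p/3) = −0.75 ln(1 − 0.456) = −0.75 ln(0.544)
  = −0.75 × (-0.608806) = 0.456605 substitutions/site.
Under a molecular clock d = 2μt, so t = d/(2μ) = 0.456605 / (2 × 0.04) = 5.71 Myr.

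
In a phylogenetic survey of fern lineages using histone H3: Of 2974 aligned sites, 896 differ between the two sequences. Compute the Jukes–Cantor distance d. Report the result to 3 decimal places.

p = 896/2974 ≈ 0.301278.
d = −(3/4) ln(1 − 4p/3) = −0.75 ln(1 − 0.401704) = −0.75 ln(0.598296)
  = −0.75 × (-0.513670) = 0.385253 substitutions/site.

0.385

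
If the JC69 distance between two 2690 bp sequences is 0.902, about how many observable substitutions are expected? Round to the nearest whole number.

1411

Invert JC69: p = (3/4)(1 − e^(−4d/3)) = 0.75 × (1 − e^(-1.202667)) = 0.75 × (1 − 0.300392) = 0.524706.
Expected differing sites = pL ≈ 0.524706 × 2690 = 1411.45914 ≈ 1411.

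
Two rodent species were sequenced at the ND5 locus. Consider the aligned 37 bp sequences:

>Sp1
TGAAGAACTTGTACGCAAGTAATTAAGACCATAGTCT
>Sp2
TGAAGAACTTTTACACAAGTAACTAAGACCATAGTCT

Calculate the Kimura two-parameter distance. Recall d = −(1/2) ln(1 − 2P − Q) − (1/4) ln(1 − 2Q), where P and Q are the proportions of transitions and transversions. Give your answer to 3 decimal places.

Of 37 sites, 2 differences are transitions and 1 are transversions, so P = 2/37 ≈ 0.054054 and Q = 1/37 ≈ 0.027027.
Under the Kimura two-parameter model, d = −½ ln(1 − 2P − Q) − ¼ ln(1 − 2Q).
1 − 2P − Q = 0.864865, giving −½ ln(0.864865) = 0.072591.
1 − 2Q = 0.945946, giving −¼ ln(0.945946) = 0.013892.
d = 0.072591 + 0.013892 = 0.086483.

0.086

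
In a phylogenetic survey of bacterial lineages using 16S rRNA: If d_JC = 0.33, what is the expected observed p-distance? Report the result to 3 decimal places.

0.267

p = (3/4)(1 − e^(−4d/3)) = 0.75 × (1 − e^(-0.44)) = 0.75 × (1 − 0.644036) = 0.266973.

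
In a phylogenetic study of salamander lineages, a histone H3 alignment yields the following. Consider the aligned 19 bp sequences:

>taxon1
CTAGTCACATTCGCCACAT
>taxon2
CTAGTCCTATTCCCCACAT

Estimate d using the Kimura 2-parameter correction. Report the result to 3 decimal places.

0.177

Of 19 sites, 1 differences are transitions and 2 are transversions, so P = 1/19 ≈ 0.052632 and Q = 2/19 ≈ 0.105263.
Under the Kimura two-parameter model, d = −½ ln(1 − 2P − Q) − ¼ ln(1 − 2Q).
1 − 2P − Q = 0.789473, giving −½ ln(0.789473) = 0.118195.
1 − 2Q = 0.789474, giving −¼ ln(0.789474) = 0.059097.
d = 0.118195 + 0.059097 = 0.177292.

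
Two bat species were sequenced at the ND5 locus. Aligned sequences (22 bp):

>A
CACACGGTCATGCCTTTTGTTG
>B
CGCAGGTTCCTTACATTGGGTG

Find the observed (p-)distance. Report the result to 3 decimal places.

0.409

The sequences differ at 9 of 22 positions (sites 2, 5, 7, 10, 12, 13, 15, 18, 20).
p = 9/22 = 0.409090… ≈ 0.409 (to 3 d.p.).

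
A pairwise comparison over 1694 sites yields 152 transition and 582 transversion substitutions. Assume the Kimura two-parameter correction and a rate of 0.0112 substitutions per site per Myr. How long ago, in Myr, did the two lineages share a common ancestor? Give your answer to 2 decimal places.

P = 152/1694 ≈ 0.089728 and Q = 582/1694 ≈ 0.343566.
Under the Kimura two-parameter model, d = −½ ln(1 − 2P − Q) − ¼ ln(1 − 2Q).
1 − 2P − Q = 0.476978, giving −½ ln(0.476978) = 0.370142.
1 − 2Q = 0.312868, giving −¼ ln(0.312868) = 0.290493.
d = 0.370142 + 0.290493 = 0.660635.
Under a molecular clock d = 2μt, so t = d/(2μ) = 0.660635 / (2 × 0.0112) = 29.49 Myr.

29.49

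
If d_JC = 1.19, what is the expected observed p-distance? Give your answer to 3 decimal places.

0.597

p = (3/4)(1 − e^(−4d/3)) = 0.75 × (1 − e^(-1.586667)) = 0.75 × (1 − 0.204606) = 0.596546.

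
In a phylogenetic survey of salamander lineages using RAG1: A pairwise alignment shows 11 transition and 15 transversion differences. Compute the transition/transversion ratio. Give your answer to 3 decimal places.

0.733

R = 11/15 = 0.733333… ≈ 0.733 (to 3 d.p.).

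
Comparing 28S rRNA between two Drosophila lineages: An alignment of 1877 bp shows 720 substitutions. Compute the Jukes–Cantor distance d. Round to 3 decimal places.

p = 720/1877 ≈ 0.383591.
d = −(3/4) ln(1 − 4p/3) = −0.75 ln(1 − 0.511455) = −0.75 ln(0.488545)
  = −0.75 × (-0.716324) = 0.537243 substitutions/site.

0.537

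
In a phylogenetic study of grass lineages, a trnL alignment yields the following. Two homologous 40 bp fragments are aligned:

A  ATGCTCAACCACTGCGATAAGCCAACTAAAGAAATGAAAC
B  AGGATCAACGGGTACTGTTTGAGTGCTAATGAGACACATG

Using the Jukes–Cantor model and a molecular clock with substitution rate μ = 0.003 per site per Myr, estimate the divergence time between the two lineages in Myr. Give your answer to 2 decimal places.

The sequences differ at 21 of 40 sites, so p = 21/40 = 0.525.
d = −(3/4) ln(1 − 4p/3) = −0.75 ln(1 − 0.7) = −0.75 ln(0.3)
  = −0.75 × (-1.203973) = 0.902980 substitutions/site.
Under a molecular clock d = 2μt, so t = d/(2μ) = 0.902980 / (2 × 0.003) = 150.50 Myr.

150.50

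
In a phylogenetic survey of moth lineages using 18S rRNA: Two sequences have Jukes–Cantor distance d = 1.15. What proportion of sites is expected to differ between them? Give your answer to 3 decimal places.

0.588

p = (3/4)(1 − e^(−4d/3)) = 0.75 × (1 − e^(-1.533333)) = 0.75 × (1 − 0.215815) = 0.588139.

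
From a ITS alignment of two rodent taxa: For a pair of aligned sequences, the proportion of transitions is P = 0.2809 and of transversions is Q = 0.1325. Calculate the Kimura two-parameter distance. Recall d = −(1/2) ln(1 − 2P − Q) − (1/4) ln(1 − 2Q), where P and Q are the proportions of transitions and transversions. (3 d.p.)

0.670

Under the Kimura two-parameter model, d = −½ ln(1 − 2P − Q) − ¼ ln(1 − 2Q).
1 − 2P − Q = 0.3057, giving −½ ln(0.3057) = 0.592576.
1 − 2Q = 0.735, giving −¼ ln(0.735) = 0.076971.
d = 0.592576 + 0.076971 = 0.669547.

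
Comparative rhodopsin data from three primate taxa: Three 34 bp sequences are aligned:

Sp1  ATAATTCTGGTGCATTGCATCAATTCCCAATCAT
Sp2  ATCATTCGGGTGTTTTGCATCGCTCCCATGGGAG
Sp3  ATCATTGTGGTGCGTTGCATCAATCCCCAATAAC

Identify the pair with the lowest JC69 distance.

Sp1–Sp2: 13/34 differ, p = 0.382, d = 0.535.
Sp1–Sp3: 6/34 differ, p = 0.176, d = 0.201.
Sp2–Sp3: 12/34 differ, p = 0.353, d = 0.477.
The smallest distance is between Sp1 and Sp3.

Sp1 and Sp3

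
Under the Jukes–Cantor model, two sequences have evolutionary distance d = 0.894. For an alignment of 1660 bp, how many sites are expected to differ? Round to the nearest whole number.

867

Invert JC69: p = (3/4)(1 − e^(−4d/3)) = 0.75 × (1 − e^(-1.192)) = 0.75 × (1 − 0.303613) = 0.522290.
Expected differing sites = pL ≈ 0.522290 × 1660 = 867.0014 ≈ 867.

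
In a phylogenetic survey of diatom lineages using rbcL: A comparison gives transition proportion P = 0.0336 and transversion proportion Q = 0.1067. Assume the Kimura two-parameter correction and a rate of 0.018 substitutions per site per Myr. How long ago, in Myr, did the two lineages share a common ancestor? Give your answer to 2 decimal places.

Under the Kimura two-parameter model, d = −½ ln(1 − 2P − Q) − ¼ ln(1 − 2Q).
1 − 2P − Q = 0.8261, giving −½ ln(0.8261) = 0.095520.
1 − 2Q = 0.7866, giving −¼ ln(0.7866) = 0.060009.
d = 0.095520 + 0.060009 = 0.155529.
Under a molecular clock d = 2μt, so t = d/(2μ) = 0.155529 / (2 × 0.018) = 4.32 Myr.

4.32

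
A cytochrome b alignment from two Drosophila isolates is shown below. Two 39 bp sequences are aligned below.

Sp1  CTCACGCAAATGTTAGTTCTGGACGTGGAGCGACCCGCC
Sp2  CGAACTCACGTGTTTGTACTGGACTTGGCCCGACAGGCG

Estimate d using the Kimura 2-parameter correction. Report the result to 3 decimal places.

0.461

Of 39 sites, 1 differences are transitions and 12 are transversions, so P = 1/39 ≈ 0.025641 and Q = 12/39 ≈ 0.307692.
Under the Kimura two-parameter model, d = −½ ln(1 − 2P − Q) − ¼ ln(1 − 2Q).
1 − 2P − Q = 0.641026, giving −½ ln(0.641026) = 0.222343.
1 − 2Q = 0.384616, giving −¼ ln(0.384616) = 0.238877.
d = 0.222343 + 0.238877 = 0.461220.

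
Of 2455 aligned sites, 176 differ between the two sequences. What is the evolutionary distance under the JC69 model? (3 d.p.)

0.075

p = 176/2455 ≈ 0.07169.
d = −(3/4) ln(1 − 4p/3) = −0.75 ln(1 − 0.095587) = −0.75 ln(0.904413)
  = −0.75 × (-0.100469) = 0.075352 substitutions/site.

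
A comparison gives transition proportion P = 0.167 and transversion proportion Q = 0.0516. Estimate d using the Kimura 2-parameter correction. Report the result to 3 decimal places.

0.271

Under the Kimura two-parameter model, d = −½ ln(1 − 2P − Q) − ¼ ln(1 − 2Q).
1 − 2P − Q = 0.6144, giving −½ ln(0.6144) = 0.243555.
1 − 2Q = 0.8968, giving −¼ ln(0.8968) = 0.027231.
d = 0.243555 + 0.027231 = 0.270786.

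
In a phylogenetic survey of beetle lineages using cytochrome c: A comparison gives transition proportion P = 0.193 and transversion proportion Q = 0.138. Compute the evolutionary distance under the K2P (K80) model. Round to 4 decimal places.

0.4519

Under the Kimura two-parameter model, d = −½ ln(1 − 2P − Q) − ¼ ln(1 − 2Q).
1 − 2P − Q = 0.476, giving −½ ln(0.476) = 0.371169.
1 − 2Q = 0.724, giving −¼ ln(0.724) = 0.080741.
d = 0.371169 + 0.080741 = 0.451910.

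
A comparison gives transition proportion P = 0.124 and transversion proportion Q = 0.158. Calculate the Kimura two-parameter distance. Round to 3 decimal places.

Under the Kimura two-parameter model, d = −½ ln(1 − 2P − Q) − ¼ ln(1 − 2Q).
1 − 2P − Q = 0.594, giving −½ ln(0.594) = 0.260438.
1 − 2Q = 0.684, giving −¼ ln(0.684) = 0.094949.
d = 0.260438 + 0.094949 = 0.355387.

0.355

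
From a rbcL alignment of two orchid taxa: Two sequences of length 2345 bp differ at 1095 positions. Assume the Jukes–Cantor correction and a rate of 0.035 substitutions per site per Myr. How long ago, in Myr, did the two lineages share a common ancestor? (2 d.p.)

10.44

p = 1095/2345 ≈ 0.466951.
d = −(3/4) ln(1 − 4p/3) = −0.75 ln(1 − 0.622601) = −0.75 ln(0.377399)
  = −0.75 × (-0.974452) = 0.730839 substitutions/site.
Under a molecular clock d = 2μt, so t = d/(2μ) = 0.730839 / (2 × 0.035) = 10.44 Myr.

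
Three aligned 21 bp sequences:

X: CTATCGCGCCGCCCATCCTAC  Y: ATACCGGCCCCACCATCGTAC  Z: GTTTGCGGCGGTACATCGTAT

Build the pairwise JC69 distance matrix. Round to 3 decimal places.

d(X,Y) = 0.441, d(X,Z) = 0.756, d(Y,Z) = 0.899

X–Y: 7/21 sites differ → p ≈ 0.333333, d = −0.75 ln(1 − 0.444444) = 0.440839 ≈ 0.441.
X–Z: 10/21 sites differ → p ≈ 0.47619, d = −0.75 ln(1 − 0.63492) = 0.755729 ≈ 0.756.
Y–Z: 11/21 sites differ → p ≈ 0.52381, d = −0.75 ln(1 − 0.698413) = 0.899023 ≈ 0.899.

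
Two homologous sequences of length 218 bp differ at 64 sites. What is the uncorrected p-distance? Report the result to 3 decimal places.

0.294

p = 64/218 = 0.293577… ≈ 0.294 (to 3 d.p.).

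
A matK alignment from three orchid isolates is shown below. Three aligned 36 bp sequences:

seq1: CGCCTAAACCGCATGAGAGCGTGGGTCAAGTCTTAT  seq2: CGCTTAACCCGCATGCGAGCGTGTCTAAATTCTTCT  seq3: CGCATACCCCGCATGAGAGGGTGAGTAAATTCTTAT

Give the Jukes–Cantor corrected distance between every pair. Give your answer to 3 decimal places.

d(seq1,seq2) = 0.264, d(seq1,seq3) = 0.225, d(seq2,seq3) = 0.225

seq1–seq2: 8/36 sites differ → p ≈ 0.222222, d = −0.75 ln(1 − 0.296296) = 0.263548 ≈ 0.264.
seq1–seq3: 7/36 sites differ → p ≈ 0.194444, d = −0.75 ln(1 − 0.259259) = 0.225078 ≈ 0.225.
seq2–seq3: 7/36 sites differ → p ≈ 0.194444, d = −0.75 ln(1 − 0.259259) = 0.225078 ≈ 0.225.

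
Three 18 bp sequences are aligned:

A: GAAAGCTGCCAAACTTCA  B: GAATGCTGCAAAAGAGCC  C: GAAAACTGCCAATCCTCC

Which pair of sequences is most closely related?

A–B: 6/18 differ, p = 0.333, d = 0.441.
A–C: 4/18 differ, p = 0.222, d = 0.264.
B–C: 7/18 differ, p = 0.389, d = 0.548.
The smallest distance is between A and C.

A and C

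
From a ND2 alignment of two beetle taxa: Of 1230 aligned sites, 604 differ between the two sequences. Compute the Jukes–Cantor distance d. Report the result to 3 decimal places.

p = 604/1230 ≈ 0.491057.
d = −(3/4) ln(1 − 4p/3) = −0.75 ln(1 − 0.654743) = −0.75 ln(0.345257)
  = −0.75 × (-1.063466) = 0.797600 substitutions/site.

0.798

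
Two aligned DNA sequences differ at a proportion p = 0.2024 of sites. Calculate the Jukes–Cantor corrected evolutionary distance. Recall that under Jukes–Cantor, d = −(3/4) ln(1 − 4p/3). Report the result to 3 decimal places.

d = −(3/4) ln(1 − 4p/3) = −0.75 ln(1 − 0.269867) = −0.75 ln(0.730133)
  = −0.75 × (-0.314529) = 0.235897 substitutions/site.

0.236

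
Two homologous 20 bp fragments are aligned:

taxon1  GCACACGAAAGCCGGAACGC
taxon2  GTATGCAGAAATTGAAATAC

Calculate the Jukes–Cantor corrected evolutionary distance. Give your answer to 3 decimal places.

0.991

The sequences differ at 11 of 20 sites, so p = 11/20 = 0.55.
d = −(3/4) ln(1 − 4p/3) = −0.75 ln(1 − 0.733333) = −0.75 ln(0.266667)
  = −0.75 × (-1.321755) = 0.991316 substitutions/site.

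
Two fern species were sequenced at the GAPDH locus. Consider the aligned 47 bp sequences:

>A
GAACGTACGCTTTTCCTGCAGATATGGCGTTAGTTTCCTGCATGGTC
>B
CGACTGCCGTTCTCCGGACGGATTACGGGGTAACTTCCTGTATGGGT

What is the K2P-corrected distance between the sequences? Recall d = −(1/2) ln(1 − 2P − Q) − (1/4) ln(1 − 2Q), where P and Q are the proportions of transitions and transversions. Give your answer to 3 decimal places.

Of 47 sites, 10 differences are transitions and 12 are transversions, so P = 10/47 ≈ 0.212766 and Q = 12/47 ≈ 0.255319.
Under the Kimura two-parameter model, d = −½ ln(1 − 2P − Q) − ¼ ln(1 − 2Q).
1 − 2P − Q = 0.319149, giving −½ ln(0.319149) = 0.571049.
1 − 2Q = 0.489362, giving −¼ ln(0.489362) = 0.178663.
d = 0.571049 + 0.178663 = 0.749712.

0.750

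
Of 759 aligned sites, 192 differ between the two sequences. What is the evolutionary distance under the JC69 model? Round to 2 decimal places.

0.31

p = 192/759 ≈ 0.252964.
d = −(3/4) ln(1 − 4p/3) = −0.75 ln(1 − 0.337285) = −0.75 ln(0.662715)
  = −0.75 × (-0.411410) = 0.308558 substitutions/site.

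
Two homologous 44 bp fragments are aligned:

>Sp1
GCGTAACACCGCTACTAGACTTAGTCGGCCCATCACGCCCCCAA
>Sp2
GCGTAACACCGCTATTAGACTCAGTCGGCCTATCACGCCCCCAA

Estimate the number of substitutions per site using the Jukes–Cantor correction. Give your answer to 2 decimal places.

0.07

The sequences differ at 3 of 44 sites (15, 22, 31), so p = 3/44 ≈ 0.068182.
d = −(3/4) ln(1 − 4p/3) = −0.75 ln(1 − 0.090909) = −0.75 ln(0.909091)
  = −0.75 × (-0.095310) = 0.071483 substitutions/site.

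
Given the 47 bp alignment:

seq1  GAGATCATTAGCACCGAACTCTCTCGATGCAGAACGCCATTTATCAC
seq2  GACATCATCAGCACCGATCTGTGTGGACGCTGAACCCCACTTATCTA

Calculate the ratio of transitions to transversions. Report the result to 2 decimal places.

0.33

Transitions are A↔G and C↔T; transversions are all other mismatches.
Transitions: 3. Transversions: 9.
R = 3/9 = 0.333333… ≈ 0.33 (to 2 d.p.).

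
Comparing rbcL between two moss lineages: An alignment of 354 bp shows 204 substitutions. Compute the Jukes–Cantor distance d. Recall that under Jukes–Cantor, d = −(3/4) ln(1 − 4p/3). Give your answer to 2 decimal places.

p = 204/354 ≈ 0.576271.
d = −(3/4) ln(1 − 4p/3) = −0.75 ln(1 − 0.768361) = −0.75 ln(0.231639)
  = −0.75 × (-1.462575) = 1.096931 substitutions/site.

1.10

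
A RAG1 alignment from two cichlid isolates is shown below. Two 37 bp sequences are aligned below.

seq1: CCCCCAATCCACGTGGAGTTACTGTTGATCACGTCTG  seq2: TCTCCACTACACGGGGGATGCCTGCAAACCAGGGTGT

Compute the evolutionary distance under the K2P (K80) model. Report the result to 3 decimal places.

0.801

Of 37 sites, 8 differences are transitions and 10 are transversions, so P = 8/37 ≈ 0.216216 and Q = 10/37 ≈ 0.27027.
Under the Kimura two-parameter model, d = −½ ln(1 − 2P − Q) − ¼ ln(1 − 2Q).
1 − 2P − Q = 0.297298, giving −½ ln(0.297298) = 0.606510.
1 − 2Q = 0.45946, giving −¼ ln(0.45946) = 0.194426.
d = 0.606510 + 0.194426 = 0.800936.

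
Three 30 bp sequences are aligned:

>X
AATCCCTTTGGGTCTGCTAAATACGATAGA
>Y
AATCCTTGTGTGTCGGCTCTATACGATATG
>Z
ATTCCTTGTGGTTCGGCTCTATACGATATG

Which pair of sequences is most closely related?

Y and Z

X–Y: 8/30 differ, p = 0.267, d = 0.330.
X–Z: 9/30 differ, p = 0.300, d = 0.383.
Y–Z: 3/30 differ, p = 0.100, d = 0.107.
The smallest distance is between Y and Z.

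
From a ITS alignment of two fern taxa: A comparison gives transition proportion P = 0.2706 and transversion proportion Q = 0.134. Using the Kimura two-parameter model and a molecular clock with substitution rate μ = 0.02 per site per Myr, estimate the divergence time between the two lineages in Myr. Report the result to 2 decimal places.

Under the Kimura two-parameter model, d = −½ ln(1 − 2P − Q) − ¼ ln(1 − 2Q).
1 − 2P − Q = 0.3248, giving −½ ln(0.3248) = 0.562273.
1 − 2Q = 0.732, giving −¼ ln(0.732) = 0.077994.
d = 0.562273 + 0.077994 = 0.640267.
Under a molecular clock d = 2μt, so t = d/(2μ) = 0.640267 / (2 × 0.02) = 16.01 Myr.

16.01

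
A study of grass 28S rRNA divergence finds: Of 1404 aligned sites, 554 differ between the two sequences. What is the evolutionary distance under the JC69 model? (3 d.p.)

0.560

p = 554/1404 ≈ 0.394587.
d = −(3/4) ln(1 − 4p/3) = −0.75 ln(1 − 0.526116) = −0.75 ln(0.473884)
  = −0.75 × (-0.746793) = 0.560095 substitutions/site.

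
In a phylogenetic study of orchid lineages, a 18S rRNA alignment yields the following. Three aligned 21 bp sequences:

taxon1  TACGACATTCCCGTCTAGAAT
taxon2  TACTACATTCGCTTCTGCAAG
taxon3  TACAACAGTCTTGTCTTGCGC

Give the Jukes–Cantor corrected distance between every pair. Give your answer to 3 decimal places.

d(taxon1,taxon2) = 0.360, d(taxon1,taxon3) = 0.532, d(taxon2,taxon3) = 0.756

taxon1–taxon2: 6/21 sites differ → p ≈ 0.285714, d = −0.75 ln(1 − 0.380952) = 0.359679 ≈ 0.360.
taxon1–taxon3: 8/21 sites differ → p ≈ 0.380952, d = −0.75 ln(1 − 0.507936) = 0.531860 ≈ 0.532.
taxon2–taxon3: 10/21 sites differ → p ≈ 0.47619, d = −0.75 ln(1 − 0.63492) = 0.755729 ≈ 0.756.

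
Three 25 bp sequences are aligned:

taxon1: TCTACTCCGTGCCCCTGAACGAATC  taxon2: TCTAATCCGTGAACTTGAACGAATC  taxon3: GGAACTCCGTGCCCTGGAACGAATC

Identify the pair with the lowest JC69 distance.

taxon1 and taxon2

taxon1–taxon2: 4/25 differ, p = 0.160, d = 0.180.
taxon1–taxon3: 5/25 differ, p = 0.200, d = 0.233.
taxon2–taxon3: 7/25 differ, p = 0.280, d = 0.351.
The smallest distance is between taxon1 and taxon2.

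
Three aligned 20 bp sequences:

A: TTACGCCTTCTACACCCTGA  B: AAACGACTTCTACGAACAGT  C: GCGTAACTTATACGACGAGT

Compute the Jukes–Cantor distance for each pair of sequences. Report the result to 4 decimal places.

d(A,B) = 0.5716, d(A,C) = 1.2071, d(B,C) = 0.5716

A–B: 8/20 sites differ → p = 0.4, d = −0.75 ln(1 − 0.533333) = 0.571605 ≈ 0.5716.
A–C: 12/20 sites differ → p = 0.6, d = −0.75 ln(1 − 0.8) = 1.207078 ≈ 1.2071.
B–C: 8/20 sites differ → p = 0.4, d = −0.75 ln(1 − 0.533333) = 0.571605 ≈ 0.5716.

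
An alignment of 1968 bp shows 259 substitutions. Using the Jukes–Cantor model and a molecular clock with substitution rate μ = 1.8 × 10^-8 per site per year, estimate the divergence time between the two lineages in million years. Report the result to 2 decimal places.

4.02

p = 259/1968 ≈ 0.131606.
d = −(3/4) ln(1 − 4p/3) = −0.75 ln(1 − 0.175475) = −0.75 ln(0.824525)
  = −0.75 × (-0.192948) = 0.144711 substitutions/site.
Under a molecular clock d = 2μt, so t = d/(2μ) = 0.144711 / (2 × 1.8 × 10^-8) = 4.02 million years.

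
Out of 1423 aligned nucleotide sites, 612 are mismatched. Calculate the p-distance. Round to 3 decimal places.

0.430

p = 612/1423 = 0.430077… ≈ 0.430 (to 3 d.p.).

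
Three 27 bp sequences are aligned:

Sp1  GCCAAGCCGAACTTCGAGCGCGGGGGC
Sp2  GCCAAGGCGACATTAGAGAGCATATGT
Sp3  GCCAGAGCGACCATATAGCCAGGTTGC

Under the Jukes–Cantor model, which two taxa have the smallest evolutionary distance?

Sp1–Sp2: 10/27 differ, p = 0.370, d = 0.511.
Sp1–Sp3: 11/27 differ, p = 0.407, d = 0.588.
Sp2–Sp3: 12/27 differ, p = 0.444, d = 0.673.
The smallest distance is between Sp1 and Sp2.

Sp1 and Sp2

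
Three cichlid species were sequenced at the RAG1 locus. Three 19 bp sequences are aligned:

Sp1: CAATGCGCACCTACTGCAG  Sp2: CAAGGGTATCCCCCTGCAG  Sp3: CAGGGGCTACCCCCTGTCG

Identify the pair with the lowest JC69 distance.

Sp1–Sp2: 7/19 differ, p = 0.368, d = 0.507.
Sp1–Sp3: 9/19 differ, p = 0.474, d = 0.749.
Sp2–Sp3: 6/19 differ, p = 0.316, d = 0.410.
The smallest distance is between Sp2 and Sp3.

Sp2 and Sp3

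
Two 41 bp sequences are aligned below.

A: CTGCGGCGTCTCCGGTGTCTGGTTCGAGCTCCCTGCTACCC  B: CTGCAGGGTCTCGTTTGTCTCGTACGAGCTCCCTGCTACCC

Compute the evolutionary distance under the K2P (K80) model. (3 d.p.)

Of 41 sites, 1 differences are transitions and 6 are transversions, so P = 1/41 ≈ 0.02439 and Q = 6/41 ≈ 0.146341.
Under the Kimura two-parameter model, d = −½ ln(1 − 2P − Q) − ¼ ln(1 − 2Q).
1 − 2P − Q = 0.804879, giving −½ ln(0.804879) = 0.108532.
1 − 2Q = 0.707318, giving −¼ ln(0.707318) = 0.086569.
d = 0.108532 + 0.086569 = 0.195101.

0.195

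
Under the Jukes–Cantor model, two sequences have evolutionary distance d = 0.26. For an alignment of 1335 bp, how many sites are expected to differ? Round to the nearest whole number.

293

Invert JC69: p = (3/4)(1 − e^(−4d/3)) = 0.75 × (1 − e^(-0.346667)) = 0.75 × (1 − 0.707041) = 0.219719.
Expected differing sites = pL ≈ 0.219719 × 1335 = 293.324865 ≈ 293.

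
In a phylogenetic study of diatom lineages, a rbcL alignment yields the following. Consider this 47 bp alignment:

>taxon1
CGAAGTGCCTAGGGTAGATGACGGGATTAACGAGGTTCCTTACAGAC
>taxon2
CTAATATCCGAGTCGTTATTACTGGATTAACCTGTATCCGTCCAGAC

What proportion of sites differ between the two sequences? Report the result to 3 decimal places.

0.383

The sequences differ at 18 of 47 positions.
p = 18/47 = 0.382978… ≈ 0.383 (to 3 d.p.).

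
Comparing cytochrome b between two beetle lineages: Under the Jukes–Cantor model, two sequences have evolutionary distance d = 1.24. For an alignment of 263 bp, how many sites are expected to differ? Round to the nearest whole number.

Invert JC69: p = (3/4)(1 − e^(−4d/3)) = 0.75 × (1 − e^(-1.653333)) = 0.75 × (1 − 0.191411) = 0.606442.
Expected differing sites = pL ≈ 0.606442 × 263 = 159.494246 ≈ 159.

159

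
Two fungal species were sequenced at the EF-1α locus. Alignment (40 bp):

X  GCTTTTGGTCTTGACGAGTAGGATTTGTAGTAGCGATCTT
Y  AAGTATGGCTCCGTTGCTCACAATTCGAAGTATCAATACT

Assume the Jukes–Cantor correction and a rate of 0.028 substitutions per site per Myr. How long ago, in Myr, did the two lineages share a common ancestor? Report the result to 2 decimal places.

16.12

The sequences differ at 21 of 40 sites, so p = 21/40 = 0.525.
d = −(3/4) ln(1 − 4p/3) = −0.75 ln(1 − 0.7) = −0.75 ln(0.3)
  = −0.75 × (-1.203973) = 0.902980 substitutions/site.
Under a molecular clock d = 2μt, so t = d/(2μ) = 0.902980 / (2 × 0.028) = 16.12 Myr.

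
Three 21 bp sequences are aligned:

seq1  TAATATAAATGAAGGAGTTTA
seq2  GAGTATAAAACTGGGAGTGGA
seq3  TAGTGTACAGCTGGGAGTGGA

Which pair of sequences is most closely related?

seq1–seq2: 8/21 differ, p = 0.381, d = 0.532.
seq1–seq3: 9/21 differ, p = 0.429, d = 0.635.
seq2–seq3: 4/21 differ, p = 0.190, d = 0.220.
The smallest distance is between seq2 and seq3.

seq2 and seq3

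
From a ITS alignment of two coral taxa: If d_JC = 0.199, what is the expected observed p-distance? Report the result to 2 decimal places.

p = (3/4)(1 − e^(−4d/3)) = 0.75 × (1 − e^(-0.265333)) = 0.75 × (1 − 0.766951) = 0.174787.

0.17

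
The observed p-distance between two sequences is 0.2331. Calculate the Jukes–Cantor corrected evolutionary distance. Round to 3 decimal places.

d = −(3/4) ln(1 − 4p/3) = −0.75 ln(1 − 0.3108) = −0.75 ln(0.6892)
  = −0.75 × (-0.372224) = 0.279168 substitutions/site.

0.279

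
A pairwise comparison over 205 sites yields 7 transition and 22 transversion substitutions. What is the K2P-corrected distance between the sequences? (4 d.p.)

P = 7/205 ≈ 0.034146 and Q = 22/205 ≈ 0.107317.
Under the Kimura two-parameter model, d = −½ ln(1 − 2P − Q) − ¼ ln(1 − 2Q).
1 − 2P − Q = 0.824391, giving −½ ln(0.824391) = 0.096555.
1 − 2Q = 0.785366, giving −¼ ln(0.785366) = 0.060401.
d = 0.096555 + 0.060401 = 0.156956.

0.1570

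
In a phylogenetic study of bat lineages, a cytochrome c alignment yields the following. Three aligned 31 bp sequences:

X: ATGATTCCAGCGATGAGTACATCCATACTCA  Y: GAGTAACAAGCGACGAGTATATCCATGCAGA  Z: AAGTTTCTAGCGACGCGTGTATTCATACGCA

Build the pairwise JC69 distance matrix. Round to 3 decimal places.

X–Y: 11/31 sites differ → p ≈ 0.354839, d = −0.75 ln(1 − 0.473119) = 0.480585 ≈ 0.481.
X–Z: 9/31 sites differ → p ≈ 0.290323, d = −0.75 ln(1 − 0.387097) = 0.367161 ≈ 0.367.
Y–Z: 10/31 sites differ → p ≈ 0.322581, d = −0.75 ln(1 − 0.430108) = 0.421731 ≈ 0.422.

d(X,Y) = 0.481, d(X,Z) = 0.367, d(Y,Z) = 0.422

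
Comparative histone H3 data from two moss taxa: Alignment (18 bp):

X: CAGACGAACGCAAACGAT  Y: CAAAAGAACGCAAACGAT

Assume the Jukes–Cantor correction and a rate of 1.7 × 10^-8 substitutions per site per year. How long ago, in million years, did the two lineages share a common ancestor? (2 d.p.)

3.54

The sequences differ at 2 of 18 sites (3, 5), so p = 2/18 ≈ 0.111111.
d = −(3/4) ln(1 − 4p/3) = −0.75 ln(1 − 0.148148) = −0.75 ln(0.851852)
  = −0.75 × (-0.160342) = 0.120257 substitutions/site.
Under a molecular clock d = 2μt, so t = d/(2μ) = 0.120257 / (2 × 1.7 × 10^-8) = 3.54 million years.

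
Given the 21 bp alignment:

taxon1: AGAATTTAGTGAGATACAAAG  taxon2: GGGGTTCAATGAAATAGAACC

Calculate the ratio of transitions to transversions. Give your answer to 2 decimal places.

Transitions are A↔G and C↔T; transversions are all other mismatches.
Transitions: 6. Transversions: 3.
R = 6/3 = 2.00.

2.00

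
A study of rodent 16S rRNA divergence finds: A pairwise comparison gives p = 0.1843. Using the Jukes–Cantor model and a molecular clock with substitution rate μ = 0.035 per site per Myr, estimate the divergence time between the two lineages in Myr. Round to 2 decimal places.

3.02

d = −(3/4) ln(1 − 4p/3) = −0.75 ln(1 − 0.245733) = −0.75 ln(0.754267)
  = −0.75 × (-0.282009) = 0.211507 substitutions/site.
Under a molecular clock d = 2μt, so t = d/(2μ) = 0.211507 / (2 × 0.035) = 3.02 Myr.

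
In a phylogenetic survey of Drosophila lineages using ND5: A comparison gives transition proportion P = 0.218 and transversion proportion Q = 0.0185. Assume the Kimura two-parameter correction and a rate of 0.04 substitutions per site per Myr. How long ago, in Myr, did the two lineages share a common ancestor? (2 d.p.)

3.91

Under the Kimura two-parameter model, d = −½ ln(1 − 2P − Q) − ¼ ln(1 − 2Q).
1 − 2P − Q = 0.5455, giving −½ ln(0.5455) = 0.303026.
1 − 2Q = 0.963, giving −¼ ln(0.963) = 0.009425.
d = 0.303026 + 0.009425 = 0.312451.
Under a molecular clock d = 2μt, so t = d/(2μ) = 0.312451 / (2 × 0.04) = 3.91 Myr.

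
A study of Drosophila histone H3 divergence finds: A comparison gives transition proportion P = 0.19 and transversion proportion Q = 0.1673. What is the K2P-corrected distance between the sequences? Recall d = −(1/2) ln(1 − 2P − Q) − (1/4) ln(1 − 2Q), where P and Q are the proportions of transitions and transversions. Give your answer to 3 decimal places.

Under the Kimura two-parameter model, d = −½ ln(1 − 2P − Q) − ¼ ln(1 − 2Q).
1 − 2P − Q = 0.4527, giving −½ ln(0.4527) = 0.396263.
1 − 2Q = 0.6654, giving −¼ ln(0.6654) = 0.101842.
d = 0.396263 + 0.101842 = 0.498105.

0.498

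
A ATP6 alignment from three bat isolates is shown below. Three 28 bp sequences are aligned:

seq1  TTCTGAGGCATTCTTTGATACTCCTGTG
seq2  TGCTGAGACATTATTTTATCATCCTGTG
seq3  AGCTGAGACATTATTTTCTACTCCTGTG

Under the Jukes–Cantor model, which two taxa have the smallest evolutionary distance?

seq2 and seq3

seq1–seq2: 6/28 differ, p = 0.214, d = 0.252.
seq1–seq3: 6/28 differ, p = 0.214, d = 0.252.
seq2–seq3: 4/28 differ, p = 0.143, d = 0.158.
The smallest distance is between seq2 and seq3.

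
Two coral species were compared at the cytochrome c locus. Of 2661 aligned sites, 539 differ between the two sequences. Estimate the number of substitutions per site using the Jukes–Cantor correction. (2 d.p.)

p = 539/2661 ≈ 0.202555.
d = −(3/4) ln(1 − 4p/3) = −0.75 ln(1 − 0.270073) = −0.75 ln(0.729927)
  = −0.75 × (-0.314811) = 0.236108 substitutions/site.

0.24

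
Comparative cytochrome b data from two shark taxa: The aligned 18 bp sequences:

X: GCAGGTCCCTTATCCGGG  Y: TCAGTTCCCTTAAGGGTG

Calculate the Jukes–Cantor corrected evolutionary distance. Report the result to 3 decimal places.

The sequences differ at 6 of 18 sites (1, 5, 13, 14, 15, 17), so p = 6/18 ≈ 0.333333.
d = −(3/4) ln(1 − 4p/3) = −0.75 ln(1 − 0.444444) = −0.75 ln(0.555556)
  = −0.75 × (-0.587786) = 0.440840 substitutions/site.

0.441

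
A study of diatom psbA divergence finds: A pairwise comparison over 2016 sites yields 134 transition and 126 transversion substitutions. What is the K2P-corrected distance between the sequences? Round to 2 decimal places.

P = 134/2016 ≈ 0.066468 and Q = 126/2016 = 0.0625.
Under the Kimura two-parameter model, d = −½ ln(1 − 2P − Q) − ¼ ln(1 − 2Q).
1 − 2P − Q = 0.804564, giving −½ ln(0.804564) = 0.108727.
1 − 2Q = 0.875, giving −¼ ln(0.875) = 0.033383.
d = 0.108727 + 0.033383 = 0.142110.

0.14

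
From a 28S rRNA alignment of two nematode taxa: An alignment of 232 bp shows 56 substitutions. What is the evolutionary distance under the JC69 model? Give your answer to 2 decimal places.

p = 56/232 ≈ 0.241379.
d = −(3/4) ln(1 − 4p/3) = −0.75 ln(1 − 0.321839) = −0.75 ln(0.678161)
  = −0.75 × (-0.388371) = 0.291278 substitutions/site.

0.29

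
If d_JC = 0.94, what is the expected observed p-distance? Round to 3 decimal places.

p = (3/4)(1 − e^(−4d/3)) = 0.75 × (1 − e^(-1.253333)) = 0.75 × (1 − 0.285551) = 0.535837.

0.536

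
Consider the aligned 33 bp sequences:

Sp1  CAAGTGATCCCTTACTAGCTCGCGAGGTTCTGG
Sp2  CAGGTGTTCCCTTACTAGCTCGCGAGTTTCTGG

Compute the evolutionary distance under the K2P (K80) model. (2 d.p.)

0.10

Of 33 sites, 1 differences are transitions and 2 are transversions, so P = 1/33 ≈ 0.030303 and Q = 2/33 ≈ 0.060606.
Under the Kimura two-parameter model, d = −½ ln(1 − 2P − Q) − ¼ ln(1 − 2Q).
1 − 2P − Q = 0.878788, giving −½ ln(0.878788) = 0.064606.
1 − 2Q = 0.878788, giving −¼ ln(0.878788) = 0.032303.
d = 0.064606 + 0.032303 = 0.096909.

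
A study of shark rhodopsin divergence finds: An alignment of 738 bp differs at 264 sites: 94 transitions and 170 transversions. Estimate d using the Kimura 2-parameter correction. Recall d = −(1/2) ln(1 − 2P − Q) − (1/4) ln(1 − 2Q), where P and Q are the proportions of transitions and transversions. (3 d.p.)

P = 94/738 ≈ 0.127371 and Q = 170/738 ≈ 0.230352.
Under the Kimura two-parameter model, d = −½ ln(1 − 2P − Q) − ¼ ln(1 − 2Q).
1 − 2P − Q = 0.514906, giving −½ ln(0.514906) = 0.331885.
1 − 2Q = 0.539296, giving −¼ ln(0.539296) = 0.154373.
d = 0.331885 + 0.154373 = 0.486258.

0.486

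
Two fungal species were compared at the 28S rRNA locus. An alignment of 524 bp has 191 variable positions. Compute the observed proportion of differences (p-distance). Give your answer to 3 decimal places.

0.365

p = 191/524 = 0.364503… ≈ 0.365 (to 3 d.p.).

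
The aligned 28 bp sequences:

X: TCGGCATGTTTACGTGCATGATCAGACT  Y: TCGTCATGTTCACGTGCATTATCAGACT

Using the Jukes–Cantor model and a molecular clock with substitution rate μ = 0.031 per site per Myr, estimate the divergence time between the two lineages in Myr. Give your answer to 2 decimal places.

1.86

The sequences differ at 3 of 28 sites (4, 11, 20), so p = 3/28 ≈ 0.107143.
d = −(3/4) ln(1 − 4p/3) = −0.75 ln(1 − 0.142857) = −0.75 ln(0.857143)
  = −0.75 × (-0.154151) = 0.115613 substitutions/site.
Under a molecular clock d = 2μt, so t = d/(2μ) = 0.115613 / (2 × 0.031) = 1.86 Myr.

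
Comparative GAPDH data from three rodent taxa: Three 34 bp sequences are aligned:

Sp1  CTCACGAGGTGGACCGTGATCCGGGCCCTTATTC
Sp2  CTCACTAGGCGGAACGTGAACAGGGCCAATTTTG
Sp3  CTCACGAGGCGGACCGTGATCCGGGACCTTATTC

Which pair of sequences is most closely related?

Sp1–Sp2: 9/34 differ, p = 0.265, d = 0.326.
Sp1–Sp3: 2/34 differ, p = 0.059, d = 0.061.
Sp2–Sp3: 9/34 differ, p = 0.265, d = 0.326.
The smallest distance is between Sp1 and Sp3.

Sp1 and Sp3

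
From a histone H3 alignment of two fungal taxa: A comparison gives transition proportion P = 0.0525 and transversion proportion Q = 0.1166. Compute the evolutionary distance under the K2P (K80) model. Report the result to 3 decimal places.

0.192

Under the Kimura two-parameter model, d = −½ ln(1 − 2P − Q) − ¼ ln(1 − 2Q).
1 − 2P − Q = 0.7784, giving −½ ln(0.7784) = 0.125257.
1 − 2Q = 0.7668, giving −¼ ln(0.7668) = 0.066382.
d = 0.125257 + 0.066382 = 0.191639.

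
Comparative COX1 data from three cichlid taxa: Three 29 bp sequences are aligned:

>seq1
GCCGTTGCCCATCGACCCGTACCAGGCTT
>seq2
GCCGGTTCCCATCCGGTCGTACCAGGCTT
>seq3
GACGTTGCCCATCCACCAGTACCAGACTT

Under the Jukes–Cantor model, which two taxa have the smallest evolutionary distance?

seq1–seq2: 6/29 differ, p = 0.207, d = 0.242.
seq1–seq3: 4/29 differ, p = 0.138, d = 0.152.
seq2–seq3: 8/29 differ, p = 0.276, d = 0.344.
The smallest distance is between seq1 and seq3.

seq1 and seq3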